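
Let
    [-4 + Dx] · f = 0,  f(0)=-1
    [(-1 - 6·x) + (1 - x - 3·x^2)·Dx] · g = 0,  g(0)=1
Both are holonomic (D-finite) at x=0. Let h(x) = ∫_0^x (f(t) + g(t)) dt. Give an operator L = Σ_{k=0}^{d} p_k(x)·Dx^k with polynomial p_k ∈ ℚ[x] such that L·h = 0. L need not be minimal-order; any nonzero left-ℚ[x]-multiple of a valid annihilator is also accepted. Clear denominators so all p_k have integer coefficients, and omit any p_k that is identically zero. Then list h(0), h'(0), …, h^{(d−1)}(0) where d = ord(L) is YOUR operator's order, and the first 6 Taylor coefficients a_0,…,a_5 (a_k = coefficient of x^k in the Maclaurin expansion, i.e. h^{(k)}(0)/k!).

L = (16 - 8·x + 360·x^2 + 288·x^3)·Dx + (8 - 50·x - 134·x^2 + 96·x^3 + 144·x^4)·Dx^2 + (-3 + 13·x + 11·x^2 - 42·x^3 - 36·x^4)·Dx^3  (order 3).
h: a_k = 0, 0, -3/2, -4/3, -11/12, 5/3, …
ICs: h(0) = 0, h′(0) = 0, h′′(0) = -3.

f: a_k = -1, -4, -8, -32/3, -32/3, -128/15, …
g: a_k = 1, 1, 4, 7, 19, 40, …
L₀ := lclm(L_f,L_g); ord L₀ ≤ 1+1.
h=∫h₀ ⇒ L = L₀·Dx.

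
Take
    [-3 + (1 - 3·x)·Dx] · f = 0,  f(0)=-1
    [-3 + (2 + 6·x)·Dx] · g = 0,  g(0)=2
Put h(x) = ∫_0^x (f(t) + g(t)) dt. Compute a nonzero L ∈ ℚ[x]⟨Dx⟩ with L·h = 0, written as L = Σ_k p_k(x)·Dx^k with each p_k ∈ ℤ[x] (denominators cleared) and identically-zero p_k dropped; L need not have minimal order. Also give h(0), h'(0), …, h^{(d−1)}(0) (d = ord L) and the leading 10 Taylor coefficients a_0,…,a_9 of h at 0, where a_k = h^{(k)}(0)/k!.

f: a_k = -1, -3, -9, -27, -81, -243, -729, -2187, -6561, -19683, …
g: a_k = 2, 3, -9/4, 27/8, -405/64, 1701/128, -15309/512, 72171/1024, -2814669/16384, 14073345/32768, …
Sum ⇒ L₀ = lclm(L_f,L_g) in ℚ(x)⟨Dx⟩.
h=∫h₀ ⇒ L = L₀·Dx.
L = (-45 - 81·x)·Dx + (27 + 126·x + 243·x^2)·Dx^2 + (-2 - 18·x + 18·x^2 + 162·x^3)·Dx^3  (order 3).
h: a_k = 0, 1, 0, -15/4, -189/32, -5589/320, -9801/256, -388557/3584, -2167317/8192, -12256677/16384, …
ICs: h(0) = 0, h′(0) = 1, h′′(0) = 0.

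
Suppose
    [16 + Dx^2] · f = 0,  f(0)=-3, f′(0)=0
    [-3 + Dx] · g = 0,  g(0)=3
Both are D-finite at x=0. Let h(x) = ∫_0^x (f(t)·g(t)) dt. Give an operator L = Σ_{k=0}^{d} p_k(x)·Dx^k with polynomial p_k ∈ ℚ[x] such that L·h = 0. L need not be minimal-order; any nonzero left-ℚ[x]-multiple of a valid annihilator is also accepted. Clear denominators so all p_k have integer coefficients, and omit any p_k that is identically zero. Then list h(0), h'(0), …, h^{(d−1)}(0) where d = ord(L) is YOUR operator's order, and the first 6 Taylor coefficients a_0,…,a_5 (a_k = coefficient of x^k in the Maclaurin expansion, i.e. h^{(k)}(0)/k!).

L = 25·Dx - 6·Dx^2 + Dx^3  (order 3).
h: a_k = 0, -9, -27/2, 21/2, 351/8, 1581/40, …
ICs: h(0) = 0, h′(0) = -9, h′′(0) = -27.

f: a_k = -3, 0, 24, 0, -32, 0, …
g: a_k = 3, 9, 27/2, 27/2, 81/8, 243/40, …
Product ⇒ symmetric product L₀, ord ≤ 2.
h=∫₀ˣh₀: take L = L₀·Dx.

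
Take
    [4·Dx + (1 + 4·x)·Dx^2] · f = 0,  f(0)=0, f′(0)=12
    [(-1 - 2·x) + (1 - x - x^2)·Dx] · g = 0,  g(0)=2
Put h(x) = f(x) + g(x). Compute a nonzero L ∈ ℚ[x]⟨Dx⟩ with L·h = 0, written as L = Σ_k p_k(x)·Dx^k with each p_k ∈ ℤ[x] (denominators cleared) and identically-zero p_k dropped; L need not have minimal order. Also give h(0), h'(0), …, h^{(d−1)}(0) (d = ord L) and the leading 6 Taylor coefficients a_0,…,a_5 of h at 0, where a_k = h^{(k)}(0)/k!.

f: a_k = 0, 12, -24, 64, -192, 3072/5, …
g: a_k = 2, 2, 4, 6, 10, 16, …
L₀ := lclm(L_f,L_g); ord L₀ ≤ 2+1.
L = (-100 - 272·x - 392·x^2 - 144·x^3 - 96·x^4)·Dx + (7 - 96·x - 434·x^2 - 540·x^3 - 304·x^4 - 160·x^5)·Dx^2 + (4 + 25·x + 28·x^2 - 46·x^3 - 73·x^4 - 76·x^5 - 32·x^6)·Dx^3  (order 3).
h: a_k = 2, 14, -20, 70, -182, 3152/5, …
ICs: h(0) = 2, h′(0) = 14, h′′(0) = -40.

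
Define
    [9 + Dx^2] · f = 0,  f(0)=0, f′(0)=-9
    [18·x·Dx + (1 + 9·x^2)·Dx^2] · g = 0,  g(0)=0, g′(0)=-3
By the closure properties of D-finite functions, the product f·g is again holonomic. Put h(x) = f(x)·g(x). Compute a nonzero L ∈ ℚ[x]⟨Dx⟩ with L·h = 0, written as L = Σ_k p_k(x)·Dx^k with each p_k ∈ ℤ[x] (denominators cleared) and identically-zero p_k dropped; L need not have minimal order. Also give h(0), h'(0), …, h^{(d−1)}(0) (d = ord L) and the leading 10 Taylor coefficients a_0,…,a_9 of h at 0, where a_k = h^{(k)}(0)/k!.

f: a_k = 0, -9, 0, 27/2, 0, -243/40, 0, 729/560, 0, -729/4480, …
g: a_k = 0, -3, 0, 9, 0, -243/5, 0, 2187/7, 0, -2187, …
Product ⇒ symmetric product L₀, ord ≤ 4.
L = (810 + 18954·x^2 + 72171·x^4 + 236196·x^6 + 531441·x^8) + (972·x + 14580·x^3 + 78732·x^5 + 236196·x^7)·Dx + (108 + 2592·x^2 + 13122·x^4 + 52488·x^6 + 118098·x^8)·Dx^2 + (108·x + 1620·x^3 + 8748·x^5 + 26244·x^7)·Dx^3 + (2 + 54·x^2 + 567·x^4 + 2916·x^6 + 6561·x^8)·Dx^4  (order 4).
h: a_k = 0, 0, 27, 0, -243/2, 0, 4617/8, 0, -282123/80, 0, …
ICs: h(0) = 0, h′(0) = 0, h′′(0) = 54, h′′′(0) = 0.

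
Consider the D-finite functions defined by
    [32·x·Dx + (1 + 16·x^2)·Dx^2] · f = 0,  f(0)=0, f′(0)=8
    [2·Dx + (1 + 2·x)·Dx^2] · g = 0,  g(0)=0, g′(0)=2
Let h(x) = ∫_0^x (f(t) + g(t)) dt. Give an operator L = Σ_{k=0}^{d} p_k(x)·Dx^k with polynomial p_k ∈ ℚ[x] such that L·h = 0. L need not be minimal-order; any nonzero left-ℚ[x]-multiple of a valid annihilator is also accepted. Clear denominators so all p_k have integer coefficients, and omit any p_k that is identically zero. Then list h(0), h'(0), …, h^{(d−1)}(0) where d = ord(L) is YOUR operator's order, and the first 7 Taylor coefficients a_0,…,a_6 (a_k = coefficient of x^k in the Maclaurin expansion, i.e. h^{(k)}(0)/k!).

L = (-32 - 192·x + 1536·x^2 + 1024·x^3)·Dx^2 + (-20 - 64·x + 576·x^2 + 3072·x^3 + 2048·x^4)·Dx^3 + (-1 + 14·x + 32·x^2 + 256·x^3 + 768·x^4 + 512·x^5)·Dx^4  (order 4).
h: a_k = 0, 0, 5, -2/3, -10, -4/5, 208/3, …
ICs: h(0) = 0, h′(0) = 0, h′′(0) = 10, h′′′(0) = -4.

f: a_k = 0, 8, 0, -128/3, 0, 2048/5, 0, …
g: a_k = 0, 2, -2, 8/3, -4, 32/5, -32/3, …
Sum ⇒ L₀ = lclm(L_f,L_g) in ℚ(x)⟨Dx⟩.
h=∫h₀ ⇒ L = L₀·Dx.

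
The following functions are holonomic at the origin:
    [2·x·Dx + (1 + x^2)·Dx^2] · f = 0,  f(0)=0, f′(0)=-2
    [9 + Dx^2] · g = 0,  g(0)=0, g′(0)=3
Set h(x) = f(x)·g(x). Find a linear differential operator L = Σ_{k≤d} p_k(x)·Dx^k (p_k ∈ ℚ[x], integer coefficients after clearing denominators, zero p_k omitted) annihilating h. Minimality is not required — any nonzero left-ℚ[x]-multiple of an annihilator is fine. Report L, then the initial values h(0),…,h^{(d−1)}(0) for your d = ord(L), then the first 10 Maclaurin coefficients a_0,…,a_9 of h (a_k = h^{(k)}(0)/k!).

L = (1170 + 3834·x^2 + 4779·x^4 + 2916·x^6 + 729·x^8) + (396·x + 1044·x^3 + 972·x^5 + 324·x^7)·Dx + (220 + 768·x^2 + 1026·x^4 + 648·x^6 + 162·x^8)·Dx^2 + (44·x + 116·x^3 + 108·x^5 + 36·x^7)·Dx^3 + (10 + 38·x^2 + 55·x^4 + 36·x^6 + 9·x^8)·Dx^4  (order 4).
h: a_k = 0, 0, -6, 0, 11, 0, -33/4, 0, 39/8, 0, …
ICs: h(0) = 0, h′(0) = 0, h′′(0) = -12, h′′′(0) = 0.

f: a_k = 0, -2, 0, 2/3, 0, -2/5, 0, 2/7, 0, -2/9, …
g: a_k = 0, 3, 0, -9/2, 0, 81/40, 0, -243/560, 0, 243/4480, …
h₀=f·g: eliminate ⇒ L₀, order ≤ 2·2.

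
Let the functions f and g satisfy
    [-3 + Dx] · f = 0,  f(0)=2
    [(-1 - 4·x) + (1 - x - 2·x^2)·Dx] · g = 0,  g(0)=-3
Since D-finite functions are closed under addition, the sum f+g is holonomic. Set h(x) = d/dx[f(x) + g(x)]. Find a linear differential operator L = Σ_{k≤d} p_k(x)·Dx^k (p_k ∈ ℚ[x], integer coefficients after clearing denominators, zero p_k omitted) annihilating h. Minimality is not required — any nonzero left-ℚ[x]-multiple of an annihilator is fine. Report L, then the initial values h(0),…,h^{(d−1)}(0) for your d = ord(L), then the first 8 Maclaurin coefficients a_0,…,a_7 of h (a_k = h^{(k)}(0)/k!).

L = (12 + 126·x + 144·x^2 + 336·x^3 + 144·x^4) + (-7 - 42·x - 81·x^2 - 88·x^3 + 60·x^4 + 48·x^5)·Dx + (1 + 11·x^2 - 8·x^3 - 36·x^4 - 16·x^5)·Dx^2  (order 2).
h: a_k = 3, 0, -18, -105, -1179/4, -15237/20, -71157/40, -1148391/280, …
ICs: h(0) = 3, h′(0) = 0.

f: a_k = 2, 6, 9, 9, 27/4, 81/20, 81/40, 243/280, …
g: a_k = -3, -3, -9, -15, -33, -63, -129, -255, …
L₀ := lclm(L_f,L_g); ord L₀ ≤ 1+1.
h=h₀': d/dx-closure on L₀ ⇒ L.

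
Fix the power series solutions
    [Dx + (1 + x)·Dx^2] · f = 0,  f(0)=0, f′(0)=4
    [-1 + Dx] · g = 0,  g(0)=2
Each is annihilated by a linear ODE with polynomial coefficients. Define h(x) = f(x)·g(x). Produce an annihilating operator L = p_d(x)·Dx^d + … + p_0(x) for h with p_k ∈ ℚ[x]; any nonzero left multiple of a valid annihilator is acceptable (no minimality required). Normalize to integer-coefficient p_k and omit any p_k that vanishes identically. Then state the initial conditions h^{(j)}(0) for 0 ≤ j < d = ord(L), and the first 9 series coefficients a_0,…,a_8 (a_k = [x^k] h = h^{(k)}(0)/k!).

f: a_k = 0, 4, -2, 4/3, -1, 4/5, -2/3, 4/7, -1/2, …
g: a_k = 2, 2, 1, 1/3, 1/12, 1/60, 1/360, 1/2520, 1/20160, …
L₀ := L_f ⊗_s L_g (sym. prod.), ord ≤ 2.
L = x + (-1 - 2·x)·Dx + (1 + x)·Dx^2  (order 2).
h: a_k = 0, 8, 4, 8/3, 0, 3/5, -7/18, 23/63, -29/90, …
ICs: h(0) = 0, h′(0) = 8.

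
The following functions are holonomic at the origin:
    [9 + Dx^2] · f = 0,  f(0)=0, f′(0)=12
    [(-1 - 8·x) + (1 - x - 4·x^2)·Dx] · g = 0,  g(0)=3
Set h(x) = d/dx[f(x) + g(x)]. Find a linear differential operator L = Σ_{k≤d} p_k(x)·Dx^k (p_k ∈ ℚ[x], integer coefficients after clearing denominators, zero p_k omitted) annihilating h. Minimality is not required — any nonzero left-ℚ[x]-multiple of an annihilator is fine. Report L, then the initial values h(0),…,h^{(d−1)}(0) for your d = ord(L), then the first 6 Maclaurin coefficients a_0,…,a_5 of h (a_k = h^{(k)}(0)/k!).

f: a_k = 0, 12, 0, -18, 0, 81/10, …
g: a_k = 3, 3, 15, 27, 87, 195, …
Sum ⇒ L₀ = lclm(L_f,L_g) in ℚ(x)⟨Dx⟩.
Differentiate: ansatz ord ≤ ord L₀ ⇒ L.
L = (2358 + 13068·x + 57006·x^2 + 38520·x^3 + 83520·x^4 + 31104·x^5 + 41472·x^6) + (-189 - 1413·x + 1251·x^2 + 4203·x^3 + 5580·x^4 + 11952·x^5 + 12096·x^6 + 13824·x^7)·Dx + (262 + 1452·x + 6334·x^2 + 4280·x^3 + 9280·x^4 + 3456·x^5 + 4608·x^6)·Dx^2 + (-21 - 157·x + 139·x^2 + 467·x^3 + 620·x^4 + 1328·x^5 + 1344·x^6 + 1536·x^7)·Dx^3  (order 3).
h: a_k = 15, 30, 27, 348, 2031/2, 3258, …
ICs: h(0) = 15, h′(0) = 30, h′′(0) = 54.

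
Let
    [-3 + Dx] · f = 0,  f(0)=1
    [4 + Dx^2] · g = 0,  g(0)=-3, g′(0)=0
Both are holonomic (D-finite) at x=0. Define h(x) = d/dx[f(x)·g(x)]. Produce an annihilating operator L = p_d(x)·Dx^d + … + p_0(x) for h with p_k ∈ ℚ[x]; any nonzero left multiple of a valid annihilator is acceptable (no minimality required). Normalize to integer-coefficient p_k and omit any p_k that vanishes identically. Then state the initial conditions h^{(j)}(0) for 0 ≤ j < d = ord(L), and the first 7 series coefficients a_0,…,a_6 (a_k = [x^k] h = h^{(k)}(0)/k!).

f: a_k = 1, 3, 9/2, 9/2, 27/8, 81/40, 81/80, …
g: a_k = -3, 0, 6, 0, -2, 0, 4/15, …
Product ⇒ symmetric product L₀, ord ≤ 2.
Derive L from L₀ (diff closure).
L = 13 - 6·Dx + Dx^2  (order 2).
h: a_k = -9, -15, 27/2, 119/2, 597/8, 407/8, 1483/80, …
ICs: h(0) = -9, h′(0) = -15.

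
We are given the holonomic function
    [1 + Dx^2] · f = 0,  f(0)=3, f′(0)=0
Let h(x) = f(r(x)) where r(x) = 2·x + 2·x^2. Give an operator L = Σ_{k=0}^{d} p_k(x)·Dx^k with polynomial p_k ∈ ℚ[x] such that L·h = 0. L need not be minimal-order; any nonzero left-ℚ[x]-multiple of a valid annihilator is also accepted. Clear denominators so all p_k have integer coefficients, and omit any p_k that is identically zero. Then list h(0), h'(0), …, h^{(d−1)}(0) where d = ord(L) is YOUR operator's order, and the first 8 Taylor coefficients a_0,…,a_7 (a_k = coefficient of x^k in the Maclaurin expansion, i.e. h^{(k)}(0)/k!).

f: a_k = 3, 0, -3/2, 0, 1/8, 0, -1/240, 0, …
f∘r: x↦r, Dx↦Dx/r' in L_f ⇒ L₀.
L = (4 + 24·x + 48·x^2 + 32·x^3) - 2·Dx + (1 + 2·x)·Dx^2  (order 2).
h: a_k = 3, 0, -6, -12, -4, 8, 176/15, 32/5, …
ICs: h(0) = 3, h′(0) = 0.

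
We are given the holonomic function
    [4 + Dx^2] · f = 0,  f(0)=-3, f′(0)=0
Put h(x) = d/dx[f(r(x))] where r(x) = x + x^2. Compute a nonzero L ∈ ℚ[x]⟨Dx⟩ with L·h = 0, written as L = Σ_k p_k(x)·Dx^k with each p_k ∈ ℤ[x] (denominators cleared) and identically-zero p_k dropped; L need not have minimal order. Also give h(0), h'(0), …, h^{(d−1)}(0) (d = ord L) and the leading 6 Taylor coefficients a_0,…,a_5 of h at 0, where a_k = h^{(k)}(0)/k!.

f: a_k = -3, 0, 6, 0, -2, 0, …
f∘r: x↦r, Dx↦Dx/r' in L_f ⇒ L₀.
h₀' ⇒ L via d/dx closure of L₀.
L = (16 + 32·x + 96·x^2 + 128·x^3 + 64·x^4) + (-6 - 12·x)·Dx + (1 + 4·x + 4·x^2)·Dx^2  (order 2).
h: a_k = 0, 12, 36, 16, -40, -352/5, …
ICs: h(0) = 0, h′(0) = 12.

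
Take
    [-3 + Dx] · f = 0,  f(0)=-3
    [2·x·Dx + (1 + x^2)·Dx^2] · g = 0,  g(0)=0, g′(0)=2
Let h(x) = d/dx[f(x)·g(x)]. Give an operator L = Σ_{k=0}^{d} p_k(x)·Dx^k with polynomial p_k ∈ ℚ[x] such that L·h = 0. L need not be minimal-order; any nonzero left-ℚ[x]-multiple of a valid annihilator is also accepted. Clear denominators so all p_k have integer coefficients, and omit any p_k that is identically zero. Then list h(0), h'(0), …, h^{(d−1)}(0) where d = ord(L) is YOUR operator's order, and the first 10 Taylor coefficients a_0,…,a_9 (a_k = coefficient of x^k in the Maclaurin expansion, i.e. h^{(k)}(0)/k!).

f: a_k = -3, -9, -27/2, -27/2, -81/8, -243/40, -243/80, -729/560, -2187/4480, -729/4480, …
g: a_k = 0, 2, 0, -2/3, 0, 2/5, 0, -2/7, 0, 2/9, …
f·g: L₀ = L_f ⊗_s L_g, ord ≤ 1·2.
Derive L from L₀ (diff closure).
L = (21 - 36·x + 72·x^2 - 36·x^3 + 27·x^4) + (-16 + 18·x - 42·x^2 + 18·x^3 - 18·x^4)·Dx + (3 - 2·x + 6·x^2 - 2·x^3 + 3·x^4)·Dx^2  (order 2).
h: a_k = -6, -36, -75, -84, -249/4, -81/2, -1083/40, -387/35, 3813/2240, -341/1120, …
ICs: h(0) = -6, h′(0) = -36.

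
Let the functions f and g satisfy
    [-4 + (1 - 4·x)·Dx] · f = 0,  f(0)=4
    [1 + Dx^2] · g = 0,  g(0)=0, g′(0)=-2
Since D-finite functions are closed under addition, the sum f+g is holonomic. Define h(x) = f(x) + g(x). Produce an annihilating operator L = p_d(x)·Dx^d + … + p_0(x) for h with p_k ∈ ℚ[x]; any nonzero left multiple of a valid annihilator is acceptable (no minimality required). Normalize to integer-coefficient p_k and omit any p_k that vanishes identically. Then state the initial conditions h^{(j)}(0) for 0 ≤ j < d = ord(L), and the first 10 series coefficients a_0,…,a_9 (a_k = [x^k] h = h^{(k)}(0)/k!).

f: a_k = 4, 16, 64, 256, 1024, 4096, 16384, 65536, 262144, 1048576, …
g: a_k = 0, -2, 0, 1/3, 0, -1/60, 0, 1/2520, 0, -1/181440, …
h₀=f+g: left-lcm gives L₀, ord ≤ 3.
L = (388 - 32·x + 64·x^2) + (-33 + 140·x - 48·x^2 + 64·x^3)·Dx + (388 - 32·x + 64·x^2)·Dx^2 + (-33 + 140·x - 48·x^2 + 64·x^3)·Dx^3  (order 3).
h: a_k = 4, 14, 64, 769/3, 1024, 245759/60, 16384, 165150721/2520, 262144, 190253629439/181440, …
ICs: h(0) = 4, h′(0) = 14, h′′(0) = 128.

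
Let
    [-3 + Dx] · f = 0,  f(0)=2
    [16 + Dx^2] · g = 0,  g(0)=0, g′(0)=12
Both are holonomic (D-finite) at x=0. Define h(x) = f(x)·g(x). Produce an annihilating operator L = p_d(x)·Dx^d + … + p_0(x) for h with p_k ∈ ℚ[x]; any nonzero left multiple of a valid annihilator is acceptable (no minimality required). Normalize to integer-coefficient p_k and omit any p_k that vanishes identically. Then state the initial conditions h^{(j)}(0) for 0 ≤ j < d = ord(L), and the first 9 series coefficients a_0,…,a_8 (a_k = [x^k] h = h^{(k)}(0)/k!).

L = 25 - 6·Dx + Dx^2  (order 2).
h: a_k = 0, 24, 72, 44, -84, -779/5, -429/5, 4031/210, 527/10, …
ICs: h(0) = 0, h′(0) = 24.

f: a_k = 2, 6, 9, 9, 27/4, 81/20, 81/40, 243/280, 729/2240, …
g: a_k = 0, 12, 0, -32, 0, 128/5, 0, -1024/105, 0, …
f·g: L₀ = L_f ⊗_s L_g, ord ≤ 1·2.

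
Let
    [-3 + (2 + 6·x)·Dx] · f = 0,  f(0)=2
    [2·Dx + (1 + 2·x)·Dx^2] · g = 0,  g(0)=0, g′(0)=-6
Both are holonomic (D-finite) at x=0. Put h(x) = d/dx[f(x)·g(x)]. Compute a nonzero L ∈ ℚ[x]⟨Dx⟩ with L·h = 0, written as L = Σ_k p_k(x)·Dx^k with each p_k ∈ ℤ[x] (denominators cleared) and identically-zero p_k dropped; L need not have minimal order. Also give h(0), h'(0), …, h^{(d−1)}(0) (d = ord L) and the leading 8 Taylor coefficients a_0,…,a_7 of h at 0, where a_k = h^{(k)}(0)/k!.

f: a_k = 2, 3, -9/4, 27/8, -405/64, 1701/128, -15309/512, 72171/1024, …
g: a_k = 0, -6, 6, -8, 12, -96/5, 32, -384/7, …
Sym-product of L_f,L_g gives L₀ (≤ ord 2).
Differentiate: ansatz ord ≤ ord L₀ ⇒ L.
L = (39 + 180·x + 108·x^2) + (116 + 756·x + 1512·x^2 + 864·x^3)·Dx + (20 + 184·x + 612·x^2 + 864·x^3 + 432·x^4)·Dx^2  (order 2).
h: a_k = -12, -12, 93/2, -135, 11811/32, -158691/160, 3402537/1280, -16018701/2240, …
ICs: h(0) = -12, h′(0) = -12.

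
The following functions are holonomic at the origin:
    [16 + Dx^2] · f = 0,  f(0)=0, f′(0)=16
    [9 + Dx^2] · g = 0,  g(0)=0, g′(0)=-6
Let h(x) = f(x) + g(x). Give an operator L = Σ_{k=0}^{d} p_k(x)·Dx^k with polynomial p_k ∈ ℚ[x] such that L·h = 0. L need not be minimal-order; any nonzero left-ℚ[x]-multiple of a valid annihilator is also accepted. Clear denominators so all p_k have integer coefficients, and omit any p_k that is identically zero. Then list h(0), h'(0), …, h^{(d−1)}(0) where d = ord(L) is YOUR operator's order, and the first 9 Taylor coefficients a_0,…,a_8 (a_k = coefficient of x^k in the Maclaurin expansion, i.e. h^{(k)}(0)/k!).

L = 144 + 25·Dx^2 + Dx^4  (order 4).
h: a_k = 0, 10, 0, -101/3, 0, 361/12, 0, -30581/2520, 0, …
ICs: h(0) = 0, h′(0) = 10, h′′(0) = 0, h′′′(0) = -202.

f: a_k = 0, 16, 0, -128/3, 0, 512/15, 0, -4096/315, 0, …
g: a_k = 0, -6, 0, 9, 0, -81/20, 0, 243/280, 0, …
Sum ⇒ L₀ = lclm(L_f,L_g) in ℚ(x)⟨Dx⟩.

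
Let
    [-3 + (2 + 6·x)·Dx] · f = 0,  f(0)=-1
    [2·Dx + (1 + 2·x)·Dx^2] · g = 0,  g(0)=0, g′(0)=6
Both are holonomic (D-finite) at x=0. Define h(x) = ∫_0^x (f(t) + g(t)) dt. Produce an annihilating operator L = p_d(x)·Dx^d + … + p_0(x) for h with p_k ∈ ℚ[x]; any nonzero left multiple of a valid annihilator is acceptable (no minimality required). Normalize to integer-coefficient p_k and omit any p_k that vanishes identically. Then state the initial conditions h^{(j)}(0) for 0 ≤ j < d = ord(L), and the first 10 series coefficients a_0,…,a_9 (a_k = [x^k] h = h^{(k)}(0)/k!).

L = (-6 + 36·x)·Dx^2 + (5 + 84·x + 180·x^2)·Dx^3 + (2 + 22·x + 72·x^2 + 72·x^3)·Dx^4  (order 4).
h: a_k = 0, -1, 9/4, -13/8, 101/64, -1131/640, 5357/2560, -17459/7168, 281235/114688, -110353/98304, …
ICs: h(0) = 0, h′(0) = -1, h′′(0) = 9/2, h′′′(0) = -39/4.

f: a_k = -1, -3/2, 9/8, -27/16, 405/128, -1701/256, 15309/1024, -72171/2048, 2814669/32768, -14073345/65536, …
g: a_k = 0, 6, -6, 8, -12, 96/5, -32, 384/7, -96, 512/3, …
Sum ⇒ L₀ = lclm(L_f,L_g) in ℚ(x)⟨Dx⟩.
h=∫₀ˣh₀: take L = L₀·Dx.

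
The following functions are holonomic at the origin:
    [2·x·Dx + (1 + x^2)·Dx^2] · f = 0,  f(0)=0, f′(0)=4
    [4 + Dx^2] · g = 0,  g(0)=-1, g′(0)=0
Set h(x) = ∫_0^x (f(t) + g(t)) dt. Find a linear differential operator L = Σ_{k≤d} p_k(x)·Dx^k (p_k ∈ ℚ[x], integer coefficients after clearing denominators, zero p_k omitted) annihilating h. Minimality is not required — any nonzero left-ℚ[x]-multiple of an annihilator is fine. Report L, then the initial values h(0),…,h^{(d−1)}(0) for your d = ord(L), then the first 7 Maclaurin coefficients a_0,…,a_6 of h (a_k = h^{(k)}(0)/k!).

f: a_k = 0, 4, 0, -4/3, 0, 4/5, 0, …
g: a_k = -1, 0, 2, 0, -2/3, 0, 4/45, …
h₀=f+g: left-lcm gives L₀, ord ≤ 4.
h=∫h₀ ⇒ L = L₀·Dx.
L = (-32·x + 80·x^3 + 16·x^5)·Dx^2 + (4 + 32·x^2 + 36·x^4 + 8·x^6)·Dx^3 + (-8·x + 20·x^3 + 4·x^5)·Dx^4 + (1 + 8·x^2 + 9·x^4 + 2·x^6)·Dx^5  (order 5).
h: a_k = 0, -1, 2, 2/3, -1/3, -2/15, 2/15, …
ICs: h(0) = 0, h′(0) = -1, h′′(0) = 4, h′′′(0) = 4, h′′′′(0) = -8.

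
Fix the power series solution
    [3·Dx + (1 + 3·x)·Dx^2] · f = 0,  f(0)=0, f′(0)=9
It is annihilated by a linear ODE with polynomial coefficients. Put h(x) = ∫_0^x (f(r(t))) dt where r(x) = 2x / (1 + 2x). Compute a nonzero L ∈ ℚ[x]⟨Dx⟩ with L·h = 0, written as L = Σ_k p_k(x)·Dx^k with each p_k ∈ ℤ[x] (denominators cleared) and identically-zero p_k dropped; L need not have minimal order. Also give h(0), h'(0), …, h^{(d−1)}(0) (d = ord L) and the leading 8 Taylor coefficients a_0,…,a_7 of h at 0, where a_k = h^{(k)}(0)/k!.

f: a_k = 0, 9, -27/2, 27, -243/4, 729/5, -729/2, 6561/7, …
f∘r: x↦r, Dx↦Dx/r' in L_f ⇒ L₀.
Integrate: L := L₀·Dx.
L = (10 + 32·x)·Dx^2 + (1 + 10·x + 16·x^2)·Dx^3  (order 3).
h: a_k = 0, 0, 9, -30, 126, -612, 16368/5, -18720, …
ICs: h(0) = 0, h′(0) = 0, h′′(0) = 18.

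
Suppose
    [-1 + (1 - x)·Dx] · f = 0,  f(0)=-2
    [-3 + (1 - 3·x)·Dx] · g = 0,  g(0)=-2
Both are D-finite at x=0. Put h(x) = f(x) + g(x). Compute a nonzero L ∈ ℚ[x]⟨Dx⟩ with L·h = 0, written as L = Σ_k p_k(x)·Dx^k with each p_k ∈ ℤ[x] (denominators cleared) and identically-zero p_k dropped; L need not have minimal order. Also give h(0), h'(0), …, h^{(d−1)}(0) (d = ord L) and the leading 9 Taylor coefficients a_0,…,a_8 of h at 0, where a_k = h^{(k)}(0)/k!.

f: a_k = -2, -2, -2, -2, -2, -2, -2, -2, -2, …
g: a_k = -2, -6, -18, -54, -162, -486, -1458, -4374, -13122, …
h₀=f+g: left-lcm gives L₀, ord ≤ 2.
L = -6 + (8 - 12·x)·Dx + (-1 + 4·x - 3·x^2)·Dx^2  (order 2).
h: a_k = -4, -8, -20, -56, -164, -488, -1460, -4376, -13124, …
ICs: h(0) = -4, h′(0) = -8.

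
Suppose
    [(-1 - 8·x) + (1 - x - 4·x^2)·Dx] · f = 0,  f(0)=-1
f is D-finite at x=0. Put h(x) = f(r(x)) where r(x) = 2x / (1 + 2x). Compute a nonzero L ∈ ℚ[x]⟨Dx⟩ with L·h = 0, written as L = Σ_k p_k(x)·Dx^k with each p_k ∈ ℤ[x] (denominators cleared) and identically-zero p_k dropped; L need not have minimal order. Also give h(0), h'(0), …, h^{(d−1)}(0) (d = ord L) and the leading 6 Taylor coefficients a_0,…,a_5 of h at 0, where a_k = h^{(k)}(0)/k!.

L = (2 + 36·x) + (-1 - 4·x + 12·x^2 + 32·x^3)·Dx  (order 1).
h: a_k = -1, -2, -16, 0, -256, 512, …
ICs: h(0) = -1.

f: a_k = -1, -1, -5, -9, -29, -65, …
h₀=f(r): pull back L_f along r ⇒ L₀.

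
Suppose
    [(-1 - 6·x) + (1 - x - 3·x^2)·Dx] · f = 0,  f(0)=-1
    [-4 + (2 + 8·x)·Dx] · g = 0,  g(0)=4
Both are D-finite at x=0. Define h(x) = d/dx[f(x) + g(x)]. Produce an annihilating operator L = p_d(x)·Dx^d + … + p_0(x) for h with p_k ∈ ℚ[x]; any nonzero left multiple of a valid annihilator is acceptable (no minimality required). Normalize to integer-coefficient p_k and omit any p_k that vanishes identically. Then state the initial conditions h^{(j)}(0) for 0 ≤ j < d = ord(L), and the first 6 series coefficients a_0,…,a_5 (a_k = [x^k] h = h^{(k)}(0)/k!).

f: a_k = -1, -1, -4, -7, -19, -40, …
g: a_k = 4, 8, -8, 16, -40, 112, …
f+g: L₀ = lclm(L_f,L_g), ord ≤ 1+1.
h=h₀': d/dx-closure on L₀ ⇒ L.
L = (-90 - 516·x - 1548·x^2 - 1296·x^3 - 1620·x^4) + (-15 - 288·x - 1752·x^2 - 4068·x^3 - 4914·x^4 - 4860·x^5)·Dx + (5 + 45·x + 109·x^2 - 18·x^3 - 468·x^4 - 1278·x^5 - 1080·x^6)·Dx^2  (order 2).
h: a_k = 7, -24, 27, -236, 360, -2598, …
ICs: h(0) = 7, h′(0) = -24.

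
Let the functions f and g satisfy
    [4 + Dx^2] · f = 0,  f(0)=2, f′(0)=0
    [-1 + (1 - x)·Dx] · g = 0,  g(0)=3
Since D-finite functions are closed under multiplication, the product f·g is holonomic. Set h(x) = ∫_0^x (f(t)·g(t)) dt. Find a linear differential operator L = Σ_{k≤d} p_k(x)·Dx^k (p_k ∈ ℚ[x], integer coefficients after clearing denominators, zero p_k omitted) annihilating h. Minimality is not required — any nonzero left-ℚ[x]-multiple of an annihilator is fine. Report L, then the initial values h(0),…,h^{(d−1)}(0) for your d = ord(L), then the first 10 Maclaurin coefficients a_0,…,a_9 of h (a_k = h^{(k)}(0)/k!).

f: a_k = 2, 0, -4, 0, 4/3, 0, -8/45, 0, 4/315, 0, …
g: a_k = 3, 3, 3, 3, 3, 3, 3, 3, 3, 3, …
Sym-product of L_f,L_g gives L₀ (≤ ord 2).
∫: right-multiply L₀ by Dx.
L = (-4 + 4·x)·Dx + 2·Dx^2 + (-1 + x)·Dx^3  (order 3).
h: a_k = 0, 6, 3, -2, -3/2, -2/5, -1/3, -38/105, -19/60, -262/945, …
ICs: h(0) = 0, h′(0) = 6, h′′(0) = 6.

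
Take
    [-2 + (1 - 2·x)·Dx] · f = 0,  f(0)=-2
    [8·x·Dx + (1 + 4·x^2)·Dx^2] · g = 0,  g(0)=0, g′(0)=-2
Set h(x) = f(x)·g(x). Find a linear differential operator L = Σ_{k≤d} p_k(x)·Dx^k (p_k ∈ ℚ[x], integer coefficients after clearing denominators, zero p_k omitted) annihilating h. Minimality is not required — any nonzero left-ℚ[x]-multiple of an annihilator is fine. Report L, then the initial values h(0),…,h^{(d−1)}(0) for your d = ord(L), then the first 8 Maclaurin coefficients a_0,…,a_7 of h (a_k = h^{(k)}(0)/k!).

f: a_k = -2, -4, -8, -16, -32, -64, -128, -256, …
g: a_k = 0, -2, 0, 8/3, 0, -32/5, 0, 128/7, …
L₀ := L_f ⊗_s L_g (sym. prod.), ord ≤ 2.
L = 16·x + (4 - 8·x + 32·x^2)·Dx + (-1 + 2·x - 4·x^2 + 8·x^3)·Dx^2  (order 2).
h: a_k = 0, 4, 8, 32/3, 64/3, 832/15, 1664/15, 19456/105, …
ICs: h(0) = 0, h′(0) = 4.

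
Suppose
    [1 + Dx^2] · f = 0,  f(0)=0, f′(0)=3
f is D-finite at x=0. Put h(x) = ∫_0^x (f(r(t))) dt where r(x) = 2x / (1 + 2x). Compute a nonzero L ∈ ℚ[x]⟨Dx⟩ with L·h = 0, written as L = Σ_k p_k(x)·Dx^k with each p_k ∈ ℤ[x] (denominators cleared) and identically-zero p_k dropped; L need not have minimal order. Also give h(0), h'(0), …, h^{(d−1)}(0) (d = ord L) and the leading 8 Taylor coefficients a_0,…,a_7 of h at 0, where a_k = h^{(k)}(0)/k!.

f: a_k = 0, 3, 0, -1/2, 0, 1/40, 0, -1/1680, …
f∘r: x↦r, Dx↦Dx/r' in L_f ⇒ L₀.
∫: right-multiply L₀ by Dx.
L = 4·Dx + (4 + 24·x + 48·x^2 + 32·x^3)·Dx^2 + (1 + 8·x + 24·x^2 + 32·x^3 + 16·x^4)·Dx^3  (order 3).
h: a_k = 0, 0, 3, -4, 5, -24/5, 2/15, 120/7, …
ICs: h(0) = 0, h′(0) = 0, h′′(0) = 6.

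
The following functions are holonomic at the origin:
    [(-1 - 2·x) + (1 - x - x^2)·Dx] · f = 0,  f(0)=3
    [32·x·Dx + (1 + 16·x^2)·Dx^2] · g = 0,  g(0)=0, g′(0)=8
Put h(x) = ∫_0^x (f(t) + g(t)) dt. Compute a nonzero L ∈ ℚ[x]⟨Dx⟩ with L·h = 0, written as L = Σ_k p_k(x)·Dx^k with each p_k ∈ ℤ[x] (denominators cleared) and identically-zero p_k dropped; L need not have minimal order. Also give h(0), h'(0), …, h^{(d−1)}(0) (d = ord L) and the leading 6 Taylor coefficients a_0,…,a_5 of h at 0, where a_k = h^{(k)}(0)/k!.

f: a_k = 3, 3, 6, 9, 15, 24, …
g: a_k = 0, 8, 0, -128/3, 0, 2048/5, …
h₀=f+g: left-lcm gives L₀, ord ≤ 3.
h=∫h₀ ⇒ L = L₀·Dx.
L = (-64 + 256·x + 3904·x^2 + 6912·x^3 + 9696·x^4 + 1536·x^6)·Dx^2 + (25 + 24·x - 542·x^2 + 780·x^3 + 6800·x^4 + 6560·x^5 + 768·x^6 + 1536·x^7)·Dx^3 + (-2 - 17·x - 62·x^2 - 202·x^3 - 445·x^4 + 1136·x^5 + 576·x^6 + 256·x^7 + 256·x^8)·Dx^4  (order 4).
h: a_k = 0, 3, 11/2, 2, -101/12, 3, …
ICs: h(0) = 0, h′(0) = 3, h′′(0) = 11, h′′′(0) = 12.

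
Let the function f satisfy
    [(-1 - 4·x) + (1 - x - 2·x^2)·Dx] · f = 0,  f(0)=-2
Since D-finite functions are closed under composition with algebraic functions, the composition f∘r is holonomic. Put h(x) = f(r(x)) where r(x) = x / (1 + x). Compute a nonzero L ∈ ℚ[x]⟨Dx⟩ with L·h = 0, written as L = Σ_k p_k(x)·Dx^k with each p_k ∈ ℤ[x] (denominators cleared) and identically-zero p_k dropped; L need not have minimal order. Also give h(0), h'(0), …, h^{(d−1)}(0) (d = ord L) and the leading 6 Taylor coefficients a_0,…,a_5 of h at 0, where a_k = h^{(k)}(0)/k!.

L = (1 + 5·x) + (-1 - 2·x + x^2 + 2·x^3)·Dx  (order 1).
h: a_k = -2, -2, -4, 0, -8, 8, …
ICs: h(0) = -2.

f: a_k = -2, -2, -6, -10, -22, -42, …
Change of var in L_f (x↦r) gives L₀.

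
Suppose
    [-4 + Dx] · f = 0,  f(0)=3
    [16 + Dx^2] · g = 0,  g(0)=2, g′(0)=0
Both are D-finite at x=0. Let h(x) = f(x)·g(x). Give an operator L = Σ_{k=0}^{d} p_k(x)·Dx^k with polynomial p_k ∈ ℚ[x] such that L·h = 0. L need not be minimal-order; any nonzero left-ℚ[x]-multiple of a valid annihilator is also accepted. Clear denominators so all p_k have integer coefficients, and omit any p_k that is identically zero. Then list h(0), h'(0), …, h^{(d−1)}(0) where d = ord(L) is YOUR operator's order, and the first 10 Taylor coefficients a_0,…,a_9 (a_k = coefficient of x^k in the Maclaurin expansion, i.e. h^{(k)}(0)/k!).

L = 32 - 8·Dx + Dx^2  (order 2).
h: a_k = 6, 24, 0, -128, -256, -1024/5, 0, 16384/105, 16384/105, 65536/945, …
ICs: h(0) = 6, h′(0) = 24.

f: a_k = 3, 12, 24, 32, 32, 128/5, 256/15, 1024/105, 512/105, 2048/945, …
g: a_k = 2, 0, -16, 0, 64/3, 0, -512/45, 0, 1024/315, 0, …
L₀ := L_f ⊗_s L_g (sym. prod.), ord ≤ 2.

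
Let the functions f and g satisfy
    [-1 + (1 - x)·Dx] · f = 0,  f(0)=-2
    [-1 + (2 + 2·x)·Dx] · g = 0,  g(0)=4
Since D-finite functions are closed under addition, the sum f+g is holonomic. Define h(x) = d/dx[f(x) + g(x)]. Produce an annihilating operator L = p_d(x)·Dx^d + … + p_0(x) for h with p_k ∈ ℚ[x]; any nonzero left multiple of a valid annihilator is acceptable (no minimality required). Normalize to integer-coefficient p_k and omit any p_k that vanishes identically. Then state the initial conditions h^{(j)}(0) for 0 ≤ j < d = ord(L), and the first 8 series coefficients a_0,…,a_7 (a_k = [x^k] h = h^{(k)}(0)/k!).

L = (-18 - 6·x) + (-21 - 54·x - 21·x^2)·Dx + (10 + 6·x - 10·x^2 - 6·x^3)·Dx^2  (order 2).
h: a_k = 0, -5, -21/4, -69/8, -605/64, -1599/128, -6937/512, -16813/1024, …
ICs: h(0) = 0, h′(0) = -5.

f: a_k = -2, -2, -2, -2, -2, -2, -2, -2, …
g: a_k = 4, 2, -1/2, 1/4, -5/32, 7/64, -21/256, 33/512, …
f+g: L₀ = lclm(L_f,L_g), ord ≤ 1+1.
h₀' ⇒ L via d/dx closure of L₀.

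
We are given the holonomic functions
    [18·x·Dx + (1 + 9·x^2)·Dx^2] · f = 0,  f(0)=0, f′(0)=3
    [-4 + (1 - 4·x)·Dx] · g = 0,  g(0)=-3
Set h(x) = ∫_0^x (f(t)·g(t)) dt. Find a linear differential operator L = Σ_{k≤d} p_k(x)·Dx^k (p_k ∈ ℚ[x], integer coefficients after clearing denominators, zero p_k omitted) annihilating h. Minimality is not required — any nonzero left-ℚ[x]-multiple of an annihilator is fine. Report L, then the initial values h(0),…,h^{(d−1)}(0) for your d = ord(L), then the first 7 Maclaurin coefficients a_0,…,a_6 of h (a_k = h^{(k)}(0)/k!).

L = 72·x·Dx + (8 - 18·x + 144·x^2)·Dx^2 + (-1 + 4·x - 9·x^2 + 36·x^3)·Dx^3  (order 3).
h: a_k = 0, 0, -9/2, -12, -117/4, -468/5, -3363/10, …
ICs: h(0) = 0, h′(0) = 0, h′′(0) = -9.

f: a_k = 0, 3, 0, -9, 0, 243/5, 0, …
g: a_k = -3, -12, -48, -192, -768, -3072, -12288, …
f·g: L₀ = L_f ⊗_s L_g, ord ≤ 2·1.
∫: right-multiply L₀ by Dx.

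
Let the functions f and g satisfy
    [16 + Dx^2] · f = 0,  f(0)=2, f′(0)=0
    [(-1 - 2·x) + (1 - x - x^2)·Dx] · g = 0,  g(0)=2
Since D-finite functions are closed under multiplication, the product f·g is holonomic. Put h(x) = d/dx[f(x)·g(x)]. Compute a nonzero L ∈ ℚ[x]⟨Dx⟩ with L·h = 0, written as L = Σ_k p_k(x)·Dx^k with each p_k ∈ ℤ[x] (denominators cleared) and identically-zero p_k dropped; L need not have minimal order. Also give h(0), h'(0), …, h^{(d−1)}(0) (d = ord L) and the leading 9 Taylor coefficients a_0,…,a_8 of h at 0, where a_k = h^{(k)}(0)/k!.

f: a_k = 2, 0, -16, 0, 64/3, 0, -512/45, 0, 1024/315, …
g: a_k = 2, 2, 4, 6, 10, 16, 26, 42, 68, …
f·g: L₀ = L_f ⊗_s L_g, ord ≤ 2·1.
h₀' ⇒ L via d/dx closure of L₀.
L = (54 - 256·x - 128·x^2 + 256·x^3 + 128·x^4) + (-13 - 10·x + 48·x^2 + 32·x^3)·Dx + (7 - 15·x - 7·x^2 + 16·x^3 + 8·x^4)·Dx^2  (order 2).
h: a_k = 4, -48, -60, -16/3, -320/3, -4088/15, -21028/45, -88768/105, -54316/35, …
ICs: h(0) = 4, h′(0) = -48.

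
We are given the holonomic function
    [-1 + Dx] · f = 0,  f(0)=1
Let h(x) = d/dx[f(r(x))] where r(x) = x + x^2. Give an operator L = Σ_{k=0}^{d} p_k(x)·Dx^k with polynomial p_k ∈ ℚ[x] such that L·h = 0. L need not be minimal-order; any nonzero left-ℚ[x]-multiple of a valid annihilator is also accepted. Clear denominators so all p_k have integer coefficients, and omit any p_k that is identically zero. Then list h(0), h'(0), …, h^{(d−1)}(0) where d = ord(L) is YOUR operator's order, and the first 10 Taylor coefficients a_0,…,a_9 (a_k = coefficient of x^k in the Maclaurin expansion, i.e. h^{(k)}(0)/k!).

f: a_k = 1, 1, 1/2, 1/6, 1/24, 1/120, 1/720, 1/5040, 1/40320, 1/362880, …
Substitute x→r, Dx→(1/r')Dx; clear ⇒ L₀.
Differentiate: ansatz ord ≤ ord L₀ ⇒ L.
L = (3 + 4·x + 4·x^2) + (-1 - 2·x)·Dx  (order 1).
h: a_k = 1, 3, 7/2, 25/6, 27/8, 331/120, 1303/720, 1979/1680, 5357/8064, 19093/51840, …
ICs: h(0) = 1.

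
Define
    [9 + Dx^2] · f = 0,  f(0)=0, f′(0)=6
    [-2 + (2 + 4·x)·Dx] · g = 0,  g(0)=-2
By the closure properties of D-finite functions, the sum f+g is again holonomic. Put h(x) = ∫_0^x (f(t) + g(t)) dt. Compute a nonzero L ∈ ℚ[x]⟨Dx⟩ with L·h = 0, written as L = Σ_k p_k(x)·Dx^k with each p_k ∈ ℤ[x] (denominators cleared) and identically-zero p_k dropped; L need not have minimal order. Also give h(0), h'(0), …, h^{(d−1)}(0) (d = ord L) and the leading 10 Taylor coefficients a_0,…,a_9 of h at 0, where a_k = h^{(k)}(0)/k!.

f: a_k = 0, 6, 0, -9, 0, 81/20, 0, -243/280, 0, 243/2240, …
g: a_k = -2, -2, 1, -1, 5/4, -7/4, 21/8, -33/8, 429/64, -715/64, …
Sum ⇒ L₀ = lclm(L_f,L_g) in ℚ(x)⟨Dx⟩.
Integrate: L := L₀·Dx.
L = (-54 - 162·x - 162·x^2)·Dx + (36 + 234·x + 486·x^2 + 324·x^3)·Dx^2 + (-6 - 18·x - 18·x^2)·Dx^3 + (4 + 26·x + 54·x^2 + 36·x^3)·Dx^4  (order 4).
h: a_k = 0, -2, 2, 1/3, -5/2, 1/4, 23/60, 3/8, -699/1120, 143/192, …
ICs: h(0) = 0, h′(0) = -2, h′′(0) = 4, h′′′(0) = 2.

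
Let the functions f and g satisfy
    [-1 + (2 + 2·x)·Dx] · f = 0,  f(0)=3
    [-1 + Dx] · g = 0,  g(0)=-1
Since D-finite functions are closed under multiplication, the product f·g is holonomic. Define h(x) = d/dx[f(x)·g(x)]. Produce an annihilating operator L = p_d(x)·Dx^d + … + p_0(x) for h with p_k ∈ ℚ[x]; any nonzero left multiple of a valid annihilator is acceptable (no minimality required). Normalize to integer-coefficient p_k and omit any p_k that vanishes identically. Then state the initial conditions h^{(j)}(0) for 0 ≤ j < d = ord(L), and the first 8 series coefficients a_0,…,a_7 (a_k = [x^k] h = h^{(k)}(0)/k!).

f: a_k = 3, 3/2, -3/8, 3/16, -15/128, 21/256, -63/1024, 99/2048, …
g: a_k = -1, -1, -1/2, -1/6, -1/24, -1/120, -1/720, -1/5040, …
Sym-product of L_f,L_g gives L₀ (≤ ord 1).
h=h₀': d/dx-closure on L₀ ⇒ L.
L = (7 + 12·x + 4·x^2) + (-6 - 10·x - 4·x^2)·Dx  (order 1).
h: a_k = -9/2, -21/4, -51/16, -33/32, -107/256, 89/2560, -1123/10240, 39551/430080, …
ICs: h(0) = -9/2.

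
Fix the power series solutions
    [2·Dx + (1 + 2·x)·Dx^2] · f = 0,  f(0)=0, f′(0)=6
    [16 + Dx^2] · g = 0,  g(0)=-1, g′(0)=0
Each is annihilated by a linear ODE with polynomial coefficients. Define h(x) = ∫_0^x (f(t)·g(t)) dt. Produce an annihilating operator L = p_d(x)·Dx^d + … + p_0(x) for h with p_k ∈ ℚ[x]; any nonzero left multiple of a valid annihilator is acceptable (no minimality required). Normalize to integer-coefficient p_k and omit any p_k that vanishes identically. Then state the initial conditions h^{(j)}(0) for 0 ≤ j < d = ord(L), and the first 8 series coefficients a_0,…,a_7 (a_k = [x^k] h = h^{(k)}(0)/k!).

L = (2688 + 27648·x + 93184·x^2 + 131072·x^3 + 65536·x^4)·Dx + (896 + 5888·x + 12288·x^2 + 8192·x^3)·Dx^2 + (408 + 3712·x + 11904·x^2 + 16384·x^3 + 8192·x^4)·Dx^3 + (56 + 368·x + 768·x^2 + 512·x^3)·Dx^4 + (15 + 124·x + 380·x^2 + 512·x^3 + 256·x^4)·Dx^5  (order 5).
h: a_k = 0, 0, -3, 2, 10, -36/5, -16/5, 0, …
ICs: h(0) = 0, h′(0) = 0, h′′(0) = -6, h′′′(0) = 12, h′′′′(0) = 240.

f: a_k = 0, 6, -6, 8, -12, 96/5, -32, 384/7, …
g: a_k = -1, 0, 8, 0, -32/3, 0, 256/45, 0, …
L₀ := L_f ⊗_s L_g (sym. prod.), ord ≤ 4.
∫: right-multiply L₀ by Dx.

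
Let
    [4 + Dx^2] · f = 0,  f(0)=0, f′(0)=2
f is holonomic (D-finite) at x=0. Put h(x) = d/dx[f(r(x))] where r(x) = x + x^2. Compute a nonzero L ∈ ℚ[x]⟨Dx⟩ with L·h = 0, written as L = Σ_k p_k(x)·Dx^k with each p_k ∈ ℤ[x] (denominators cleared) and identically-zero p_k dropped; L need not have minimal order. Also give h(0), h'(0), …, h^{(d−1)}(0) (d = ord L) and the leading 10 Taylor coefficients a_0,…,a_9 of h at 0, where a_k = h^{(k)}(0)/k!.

L = (16 + 32·x + 96·x^2 + 128·x^3 + 64·x^4) + (-6 - 12·x)·Dx + (1 + 4·x + 4·x^2)·Dx^2  (order 2).
h: a_k = 2, 4, -4, -16, -56/3, 0, 832/45, 896/45, 2272/315, -128/21, …
ICs: h(0) = 2, h′(0) = 4.

f: a_k = 0, 2, 0, -4/3, 0, 4/15, 0, -8/315, 0, 4/2835, …
Substitute x→r, Dx→(1/r')Dx; clear ⇒ L₀.
h₀' ⇒ L via d/dx closure of L₀.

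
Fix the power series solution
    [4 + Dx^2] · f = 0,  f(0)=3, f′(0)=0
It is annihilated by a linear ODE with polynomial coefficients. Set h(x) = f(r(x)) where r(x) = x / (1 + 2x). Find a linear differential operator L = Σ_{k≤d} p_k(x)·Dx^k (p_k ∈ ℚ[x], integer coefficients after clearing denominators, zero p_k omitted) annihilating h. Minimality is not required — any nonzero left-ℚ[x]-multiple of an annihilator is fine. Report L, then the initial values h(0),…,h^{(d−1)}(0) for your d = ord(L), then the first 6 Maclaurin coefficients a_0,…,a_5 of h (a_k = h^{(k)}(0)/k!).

f: a_k = 3, 0, -6, 0, 2, 0, …
h₀=f(r): pull back L_f along r ⇒ L₀.
L = 4 + (4 + 24·x + 48·x^2 + 32·x^3)·Dx + (1 + 8·x + 24·x^2 + 32·x^3 + 16·x^4)·Dx^2  (order 2).
h: a_k = 3, 0, -6, 24, -70, 176, …
ICs: h(0) = 3, h′(0) = 0.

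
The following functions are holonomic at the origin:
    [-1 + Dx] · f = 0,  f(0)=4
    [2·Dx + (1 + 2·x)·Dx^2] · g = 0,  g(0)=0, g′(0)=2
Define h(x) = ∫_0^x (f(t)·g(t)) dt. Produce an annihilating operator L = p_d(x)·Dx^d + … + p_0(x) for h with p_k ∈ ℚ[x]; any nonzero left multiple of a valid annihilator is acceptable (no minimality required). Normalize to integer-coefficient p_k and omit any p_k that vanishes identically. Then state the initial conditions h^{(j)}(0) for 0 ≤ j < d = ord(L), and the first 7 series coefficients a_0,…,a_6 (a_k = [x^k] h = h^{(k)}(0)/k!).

f: a_k = 4, 4, 2, 2/3, 1/6, 1/30, 1/180, …
g: a_k = 0, 2, -2, 8/3, -4, 32/5, -32/3, …
h₀=f·g: eliminate ⇒ L₀, order ≤ 1·2.
h=∫₀ˣh₀: take L = L₀·Dx.
L = (-1 + 2·x)·Dx - 4·x·Dx^2 + (1 + 2·x)·Dx^3  (order 3).
h: a_k = 0, 0, 4, 0, 5/3, -8/5, 209/90, …
ICs: h(0) = 0, h′(0) = 0, h′′(0) = 8.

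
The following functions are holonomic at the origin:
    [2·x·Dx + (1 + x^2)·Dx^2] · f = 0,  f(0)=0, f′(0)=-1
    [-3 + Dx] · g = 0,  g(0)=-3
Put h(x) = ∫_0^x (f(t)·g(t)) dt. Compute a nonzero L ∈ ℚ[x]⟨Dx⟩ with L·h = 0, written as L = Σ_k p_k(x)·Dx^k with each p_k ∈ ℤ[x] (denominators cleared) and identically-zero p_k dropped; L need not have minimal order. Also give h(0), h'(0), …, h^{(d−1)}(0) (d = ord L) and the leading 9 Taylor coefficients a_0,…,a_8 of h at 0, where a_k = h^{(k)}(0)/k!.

f: a_k = 0, -1, 0, 1/3, 0, -1/5, 0, 1/7, 0, …
g: a_k = -3, -9, -27/2, -27/2, -81/8, -243/40, -243/80, -729/560, -2187/4480, …
h₀=f·g: eliminate ⇒ L₀, order ≤ 2·1.
h=∫h₀ ⇒ L = L₀·Dx.
L = (9 - 6·x + 9·x^2)·Dx + (-6 + 2·x - 6·x^2)·Dx^2 + (1 + x^2)·Dx^3  (order 3).
h: a_k = 0, 0, 3/2, 3, 25/8, 21/10, 83/80, 27/56, 1083/4480, …
ICs: h(0) = 0, h′(0) = 0, h′′(0) = 3.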